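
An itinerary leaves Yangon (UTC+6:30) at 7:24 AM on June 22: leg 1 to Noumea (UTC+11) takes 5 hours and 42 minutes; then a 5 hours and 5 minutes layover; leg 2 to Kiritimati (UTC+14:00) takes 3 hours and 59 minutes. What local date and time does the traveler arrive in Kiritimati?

Convert departure to UTC: 7:24 AM − 6:30 = 12:54 AM UTC on Jun 22.
Add 5 hours and 42 minutes leg 1 → 6:36 AM UTC.
Add 5 hours 5 minutes layover in Noumea → 11:41 AM UTC.
Add 3 hours and 59 minutes leg 2 → 3:40 PM UTC.
Kiritimati is UTC+14:00, so local arrival = 3:40 PM + 14:00 = 5:40 AM on Jun 23.

5:40 AM on Jun 23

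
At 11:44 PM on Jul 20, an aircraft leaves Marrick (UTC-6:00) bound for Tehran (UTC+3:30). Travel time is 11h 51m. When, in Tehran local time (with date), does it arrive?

9:05 PM on July 21

Tehran is 9:30 ahead of Marrick.
After 11 hours 51 minutes it is 11:35 AM (Jul 21) in Marrick.
Shift by the zone difference: 11:35 AM + 9:30 = 9:05 PM on Jul 21 in Tehran.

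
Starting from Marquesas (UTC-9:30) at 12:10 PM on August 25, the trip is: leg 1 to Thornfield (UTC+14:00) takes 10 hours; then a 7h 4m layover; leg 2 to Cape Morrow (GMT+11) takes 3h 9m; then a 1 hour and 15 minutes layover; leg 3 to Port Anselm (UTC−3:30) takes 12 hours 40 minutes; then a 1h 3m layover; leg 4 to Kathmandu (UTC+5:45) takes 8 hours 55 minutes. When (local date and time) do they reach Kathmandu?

Convert departure to UTC: 12:10 PM + 9:30 = 9:40 PM UTC on Aug 25.
Add 10 hours leg 1 → 7:40 AM UTC (Aug 26).
Add 7 hours and 4 minutes layover in Thornfield → 2:44 PM UTC.
Add 3 hours and 9 minutes leg 2 → 5:53 PM UTC.
Add 1 hour and 15 minutes layover in Cape Morrow → 7:08 PM UTC.
Add 12 hours 40 minutes leg 3 → 7:48 AM UTC (Aug 27).
Add 1 hour and 3 minutes layover in Port Anselm → 8:51 AM UTC.
Add 8 hours and 55 minutes leg 4 → 5:46 PM UTC.
Kathmandu is UTC+5:45, so local arrival = 5:46 PM + 5:45 = 11:31 PM on Aug 27.

11:31 PM on August 27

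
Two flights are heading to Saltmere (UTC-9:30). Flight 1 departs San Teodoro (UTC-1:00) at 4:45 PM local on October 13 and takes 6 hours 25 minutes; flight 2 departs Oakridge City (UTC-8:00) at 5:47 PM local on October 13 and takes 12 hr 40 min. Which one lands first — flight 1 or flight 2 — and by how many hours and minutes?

Flight 1 in UTC: 4:45 PM + 1:00 = 5:45 PM on Oct 13.
+6 hours 25 minutes → arrive 12:10 AM UTC on Oct 14.
Flight 2 in UTC: 5:47 PM + 8:00 = 1:47 AM on Oct 14.
+12 hours and 40 minutes → arrive 2:27 PM UTC on Oct 14.
Flight 1 lands earlier by 14 hours 17 minutes.

the first, by 14 hours 17 minutes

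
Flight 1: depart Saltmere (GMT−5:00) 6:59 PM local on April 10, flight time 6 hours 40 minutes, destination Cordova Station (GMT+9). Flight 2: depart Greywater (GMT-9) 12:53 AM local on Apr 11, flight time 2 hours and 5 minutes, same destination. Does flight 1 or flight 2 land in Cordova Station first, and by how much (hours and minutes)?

Flight 1 in UTC: 6:59 PM + 5:00 = 11:59 PM on Apr 10.
+6 hours and 40 minutes → arrive 6:39 AM UTC on Apr 11.
Flight 2 in UTC: 12:53 AM + 9:00 = 9:53 AM on Apr 11.
+2 hours 5 minutes → arrive 11:58 AM UTC on Apr 11.
Flight 1 lands earlier by 5 hours 19 minutes.

the first, by 5 hours 19 minutes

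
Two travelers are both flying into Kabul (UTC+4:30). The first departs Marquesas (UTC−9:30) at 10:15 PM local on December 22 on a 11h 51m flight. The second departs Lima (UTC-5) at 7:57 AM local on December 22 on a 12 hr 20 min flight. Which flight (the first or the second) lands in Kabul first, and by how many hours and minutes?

the second, by 18 hours 19 minutes

Flight 1 in UTC: 10:15 PM + 9:30 = 7:45 AM on Dec 23.
+11 hours 51 minutes → arrive 7:36 PM UTC on Dec 23.
Flight 2 in UTC: 7:57 AM + 5:00 = 12:57 PM on Dec 22.
+12 hours 20 minutes → arrive 1:17 AM UTC on Dec 23.
Flight 2 lands earlier by 18 hours 19 minutes.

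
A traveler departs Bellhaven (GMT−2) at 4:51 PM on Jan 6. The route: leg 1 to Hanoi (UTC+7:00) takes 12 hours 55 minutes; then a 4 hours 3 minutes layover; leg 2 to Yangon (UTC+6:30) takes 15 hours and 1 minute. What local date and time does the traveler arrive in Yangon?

9:20 AM on January 8

Convert departure to UTC: 4:51 PM + 2:00 = 6:51 PM UTC on Jan 6.
Add 12 hours 55 minutes leg 1 → 7:46 AM UTC (Jan 7).
Add 4 hours 3 minutes layover in Hanoi → 11:49 AM UTC.
Add 15 hours and 1 minute leg 2 → 2:50 AM UTC (Jan 8).
Yangon is UTC+6:30, so local arrival = 2:50 AM + 6:30 = 9:20 AM on Jan 8.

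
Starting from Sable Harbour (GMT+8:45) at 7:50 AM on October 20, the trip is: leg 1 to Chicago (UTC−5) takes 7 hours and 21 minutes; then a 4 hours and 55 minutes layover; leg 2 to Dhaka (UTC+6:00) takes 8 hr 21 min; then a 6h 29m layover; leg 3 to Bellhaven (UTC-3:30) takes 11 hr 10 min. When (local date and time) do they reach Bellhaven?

Convert departure to UTC: 7:50 AM − 8:45 = 11:05 PM UTC on Oct 19.
Add 7 hours 21 minutes leg 1 → 6:26 AM UTC (Oct 20).
Add 4 hours and 55 minutes layover in Chicago → 11:21 AM UTC.
Add 8 hours and 21 minutes leg 2 → 7:42 PM UTC.
Add 6 hours and 29 minutes layover in Dhaka → 2:11 AM UTC (Oct 21).
Add 11 hours and 10 minutes leg 3 → 1:21 PM UTC.
Bellhaven is UTC−3:30, so local arrival = 1:21 PM − 3:30 = 9:51 AM on Oct 21.

9:51 AM on Oct 21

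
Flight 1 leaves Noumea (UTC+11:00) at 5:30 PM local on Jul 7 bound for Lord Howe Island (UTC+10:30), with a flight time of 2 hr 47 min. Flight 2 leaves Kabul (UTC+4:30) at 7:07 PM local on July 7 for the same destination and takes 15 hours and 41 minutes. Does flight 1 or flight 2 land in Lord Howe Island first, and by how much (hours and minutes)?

Flight 1 in UTC: 5:30 PM − 11:00 = 6:30 AM on Jul 7.
+2 hours and 47 minutes → arrive 9:17 AM UTC on Jul 7.
Flight 2 in UTC: 7:07 PM − 4:30 = 2:37 PM on Jul 7.
+15 hours 41 minutes → arrive 6:18 AM UTC on Jul 8.
Flight 1 lands earlier by 21 hours 1 minute.

the first, by 21 hours 1 minute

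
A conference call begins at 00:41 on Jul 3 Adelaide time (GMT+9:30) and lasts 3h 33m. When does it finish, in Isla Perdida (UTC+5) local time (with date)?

23:44 on Jul 2

Isla Perdida is 4:30 behind Adelaide.
After 3 hours 33 minutes it is 04:14 in Adelaide.
Shift by the zone difference: 04:14 − 4:30 = 23:44 on Jul 2 in Isla Perdida.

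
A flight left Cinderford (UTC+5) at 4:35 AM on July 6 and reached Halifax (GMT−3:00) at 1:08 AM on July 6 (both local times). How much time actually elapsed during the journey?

Halifax is 8:00 behind Cinderford.
Clock-face elapsed time (ignoring zones) is −3 hours 27 minutes.
Actual elapsed = −3 hours 27 minutes + 8:00 = 4 hours 33 minutes.

4 hours 33 minutes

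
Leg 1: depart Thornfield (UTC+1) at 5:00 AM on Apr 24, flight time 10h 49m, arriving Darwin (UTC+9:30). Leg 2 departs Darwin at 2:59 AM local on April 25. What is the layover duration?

2 hours 40 minutes

Convert departure to UTC: 5:00 AM − 1:00 = 4:00 AM UTC on Apr 24.
Add 10 hours and 49 minutes flight time → 2:49 PM UTC.
Darwin is UTC+9:30, so local arrival = 2:49 PM + 9:30 = 12:19 AM on Apr 25.
Layover = 2:59 AM − 12:19 AM = 2 hours 40 minutes.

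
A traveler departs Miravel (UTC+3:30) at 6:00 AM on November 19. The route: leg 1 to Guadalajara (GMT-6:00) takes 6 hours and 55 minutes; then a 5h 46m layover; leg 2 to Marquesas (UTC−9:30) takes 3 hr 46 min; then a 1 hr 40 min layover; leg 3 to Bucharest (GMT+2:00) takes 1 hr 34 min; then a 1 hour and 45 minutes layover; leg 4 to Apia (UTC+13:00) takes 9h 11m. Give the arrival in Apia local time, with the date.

10:07 PM on Nov 20

Convert departure to UTC: 6:00 AM − 3:30 = 2:30 AM UTC on Nov 19.
Add 6 hours 55 minutes leg 1 → 9:25 AM UTC.
Add 5 hours and 46 minutes layover in Guadalajara → 3:11 PM UTC.
Add 3 hours and 46 minutes leg 2 → 6:57 PM UTC.
Add 1 hour 40 minutes layover in Marquesas → 8:37 PM UTC.
Add 1 hour 34 minutes leg 3 → 10:11 PM UTC.
Add 1 hour and 45 minutes layover in Bucharest → 11:56 PM UTC.
Add 9 hours 11 minutes leg 4 → 9:07 AM UTC (Nov 20).
Apia is UTC+13:00, so local arrival = 9:07 AM + 13:00 = 10:07 PM on Nov 20.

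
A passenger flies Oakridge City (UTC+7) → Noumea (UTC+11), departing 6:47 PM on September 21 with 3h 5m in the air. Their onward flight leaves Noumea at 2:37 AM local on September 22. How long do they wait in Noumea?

45 minutes

Convert departure to UTC: 6:47 PM − 7:00 = 11:47 AM UTC on Sep 21.
Add 3 hours and 5 minutes flight time → 2:52 PM UTC.
Noumea is UTC+11:00, so local arrival = 2:52 PM + 11:00 = 1:52 AM on Sep 22.
Layover = 2:37 AM − 1:52 AM = 45 minutes.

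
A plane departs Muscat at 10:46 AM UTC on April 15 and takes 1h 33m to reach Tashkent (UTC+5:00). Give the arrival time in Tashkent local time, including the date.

Departure is given in UTC: 10:46 AM on Apr 15.
Add 1 hour and 33 minutes → 12:19 PM UTC.
Tashkent is UTC+5:00: 12:19 PM + 5:00 = 5:19 PM on Apr 15.

5:19 PM on April 15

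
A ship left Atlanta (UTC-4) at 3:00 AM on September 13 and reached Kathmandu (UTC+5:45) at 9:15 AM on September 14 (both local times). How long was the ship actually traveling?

Kathmandu is 9:45 ahead of Atlanta.
Clock-face elapsed time (ignoring zones) is 30 hours 15 minutes.
Actual elapsed = 30 hours 15 minutes − 9:45 = 20 hours 30 minutes.

20 hours 30 minutes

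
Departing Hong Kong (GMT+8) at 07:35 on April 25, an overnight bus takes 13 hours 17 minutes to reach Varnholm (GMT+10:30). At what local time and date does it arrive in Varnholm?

Convert departure to UTC: 07:35 − 8:00 = 23:35 UTC on Apr 24.
Add 13 hours 17 minutes travel time → 12:52 UTC (Apr 25).
Varnholm is UTC+10:30, so local arrival = 12:52 + 10:30 = 23:22 on Apr 25.

23:22 on April 25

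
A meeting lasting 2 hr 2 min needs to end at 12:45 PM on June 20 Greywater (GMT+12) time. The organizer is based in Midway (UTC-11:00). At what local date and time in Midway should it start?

Target end time in UTC: 12:45 PM − 12:00 = 12:45 AM on Jun 20.
Subtract 2 hours and 2 minutes → start 10:43 PM UTC on Jun 19.
Midway is UTC−11:00: 10:43 PM − 11:00 = 11:43 AM on Jun 19.

11:43 AM on June 19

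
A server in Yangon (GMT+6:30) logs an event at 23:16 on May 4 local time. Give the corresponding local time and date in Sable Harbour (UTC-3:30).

13:16 on May 4

In UTC: 23:16 − 6:30 = 16:46 on May 4.
Sable Harbour is UTC−3:30: 16:46 − 3:30 = 13:16 on May 4.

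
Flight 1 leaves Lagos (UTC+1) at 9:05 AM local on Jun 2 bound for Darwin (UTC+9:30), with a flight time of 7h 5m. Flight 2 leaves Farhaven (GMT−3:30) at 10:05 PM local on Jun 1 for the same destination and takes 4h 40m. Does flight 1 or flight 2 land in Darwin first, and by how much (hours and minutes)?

the second, by 8 hours 55 minutes

Flight 1 in UTC: 9:05 AM − 1:00 = 8:05 AM on Jun 2.
+7 hours 5 minutes → arrive 3:10 PM UTC on Jun 2.
Flight 2 in UTC: 10:05 PM + 3:30 = 1:35 AM on Jun 2.
+4 hours 40 minutes → arrive 6:15 AM UTC on Jun 2.
Flight 2 lands earlier by 8 hours 55 minutes.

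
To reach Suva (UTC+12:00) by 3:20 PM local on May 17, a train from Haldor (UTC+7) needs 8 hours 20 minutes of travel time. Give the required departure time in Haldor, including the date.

2:00 AM on May 17

Target arrival in UTC: 3:20 PM − 12:00 = 3:20 AM on May 17.
Subtract 8 hours 20 minutes → departure 7:00 PM UTC on May 16.
Haldor is UTC+7:00: 7:00 PM + 7:00 = 2:00 AM on May 17.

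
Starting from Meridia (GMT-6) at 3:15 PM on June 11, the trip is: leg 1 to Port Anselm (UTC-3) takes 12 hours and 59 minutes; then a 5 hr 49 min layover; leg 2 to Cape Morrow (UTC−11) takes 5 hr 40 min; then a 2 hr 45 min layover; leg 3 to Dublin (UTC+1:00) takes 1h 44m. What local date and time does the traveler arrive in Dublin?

Convert departure to UTC: 3:15 PM + 6:00 = 9:15 PM UTC on Jun 11.
Add 12 hours and 59 minutes leg 1 → 10:14 AM UTC (Jun 12).
Add 5 hours and 49 minutes layover in Port Anselm → 4:03 PM UTC.
Add 5 hours 40 minutes leg 2 → 9:43 PM UTC.
Add 2 hours and 45 minutes layover in Cape Morrow → 12:28 AM UTC (Jun 13).
Add 1 hour 44 minutes leg 3 → 2:12 AM UTC.
Dublin is UTC+1:00, so local arrival = 2:12 AM + 1:00 = 3:12 AM on Jun 13.

3:12 AM on June 13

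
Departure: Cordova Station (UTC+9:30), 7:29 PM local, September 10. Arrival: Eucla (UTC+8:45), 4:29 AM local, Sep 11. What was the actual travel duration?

9 hours 45 minutes

Departure in UTC: 7:29 PM − 9:30 = 9:59 AM on Sep 10.
Arrival in UTC: 4:29 AM − 8:45 = 7:44 PM on Sep 10.
Elapsed = 7:44 PM − 9:59 AM = 9 hours 45 minutes.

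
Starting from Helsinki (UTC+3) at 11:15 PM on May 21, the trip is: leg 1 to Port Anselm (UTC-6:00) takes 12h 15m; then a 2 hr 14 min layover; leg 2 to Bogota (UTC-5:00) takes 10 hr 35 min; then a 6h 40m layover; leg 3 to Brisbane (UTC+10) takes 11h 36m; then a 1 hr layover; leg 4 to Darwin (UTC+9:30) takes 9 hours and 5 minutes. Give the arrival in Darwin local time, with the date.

11:10 AM on May 24

Convert departure to UTC: 11:15 PM − 3:00 = 8:15 PM UTC on May 21.
Add 12 hours 15 minutes leg 1 → 8:30 AM UTC (May 22).
Add 2 hours 14 minutes layover in Port Anselm → 10:44 AM UTC.
Add 10 hours and 35 minutes leg 2 → 9:19 PM UTC.
Add 6 hours 40 minutes layover in Bogota → 3:59 AM UTC (May 23).
Add 11 hours 36 minutes leg 3 → 3:35 PM UTC.
Add 1 hour layover in Brisbane → 4:35 PM UTC.
Add 9 hours 5 minutes leg 4 → 1:40 AM UTC (May 24).
Darwin is UTC+9:30, so local arrival = 1:40 AM + 9:30 = 11:10 AM on May 24.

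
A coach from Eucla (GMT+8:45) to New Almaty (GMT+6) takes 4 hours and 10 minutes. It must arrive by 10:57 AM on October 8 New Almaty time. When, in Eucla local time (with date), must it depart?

Target arrival in UTC: 10:57 AM − 6:00 = 4:57 AM on Oct 8.
Subtract 4 hours 10 minutes → departure 12:47 AM UTC on Oct 8.
Eucla is UTC+8:45: 12:47 AM + 8:45 = 9:32 AM on Oct 8.

9:32 AM on October 8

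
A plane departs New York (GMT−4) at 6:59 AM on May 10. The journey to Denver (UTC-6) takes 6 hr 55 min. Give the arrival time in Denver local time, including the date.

Convert departure to UTC: 6:59 AM + 4:00 = 10:59 AM UTC on May 10.
Add 6 hours 55 minutes travel time → 5:54 PM UTC.
Denver is UTC−6:00, so local arrival = 5:54 PM − 6:00 = 11:54 AM on May 10.

11:54 AM on May 10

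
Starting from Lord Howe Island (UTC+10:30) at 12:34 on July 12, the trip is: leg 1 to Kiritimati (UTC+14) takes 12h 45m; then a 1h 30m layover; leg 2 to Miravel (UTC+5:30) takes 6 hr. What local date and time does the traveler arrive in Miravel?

03:49 on Jul 13

Convert departure to UTC: 12:34 − 10:30 = 02:04 UTC on Jul 12.
Add 12 hours 45 minutes leg 1 → 14:49 UTC.
Add 1 hour and 30 minutes layover in Kiritimati → 16:19 UTC.
Add 6 hours leg 2 → 22:19 UTC.
Miravel is UTC+5:30, so local arrival = 22:19 + 5:30 = 03:49 on Jul 13.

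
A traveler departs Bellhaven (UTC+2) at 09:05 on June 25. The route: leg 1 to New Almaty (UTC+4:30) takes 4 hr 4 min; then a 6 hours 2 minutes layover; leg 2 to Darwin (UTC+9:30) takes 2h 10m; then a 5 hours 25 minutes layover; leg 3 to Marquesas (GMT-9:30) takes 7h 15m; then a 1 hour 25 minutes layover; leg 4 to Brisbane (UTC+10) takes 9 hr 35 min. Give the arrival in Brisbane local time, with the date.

Convert departure to UTC: 09:05 − 2:00 = 07:05 UTC on Jun 25.
Add 4 hours and 4 minutes leg 1 → 11:09 UTC.
Add 6 hours 2 minutes layover in New Almaty → 17:11 UTC.
Add 2 hours 10 minutes leg 2 → 19:21 UTC.
Add 5 hours 25 minutes layover in Darwin → 00:46 UTC (Jun 26).
Add 7 hours and 15 minutes leg 3 → 08:01 UTC.
Add 1 hour 25 minutes layover in Marquesas → 09:26 UTC.
Add 9 hours and 35 minutes leg 4 → 19:01 UTC.
Brisbane is UTC+10:00, so local arrival = 19:01 + 10:00 = 05:01 on Jun 27.

05:01 on June 27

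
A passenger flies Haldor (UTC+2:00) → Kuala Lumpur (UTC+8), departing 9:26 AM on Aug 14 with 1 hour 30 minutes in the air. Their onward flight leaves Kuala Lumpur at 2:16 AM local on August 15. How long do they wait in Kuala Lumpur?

9 hours 20 minutes

Convert departure to UTC: 9:26 AM − 2:00 = 7:26 AM UTC on Aug 14.
Add 1 hour and 30 minutes flight time → 8:56 AM UTC.
Kuala Lumpur is UTC+8:00, so local arrival = 8:56 AM + 8:00 = 4:56 PM on Aug 14.
Layover = 2:16 AM − 4:56 PM (+1 day) = 9 hours 20 minutes.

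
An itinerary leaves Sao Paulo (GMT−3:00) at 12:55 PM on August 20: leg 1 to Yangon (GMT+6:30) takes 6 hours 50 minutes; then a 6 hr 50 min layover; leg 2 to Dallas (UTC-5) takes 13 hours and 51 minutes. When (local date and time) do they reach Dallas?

Convert departure to UTC: 12:55 PM + 3:00 = 3:55 PM UTC on Aug 20.
Add 6 hours and 50 minutes leg 1 → 10:45 PM UTC.
Add 6 hours 50 minutes layover in Yangon → 5:35 AM UTC (Aug 21).
Add 13 hours 51 minutes leg 2 → 7:26 PM UTC.
Dallas is UTC−5:00, so local arrival = 7:26 PM − 5:00 = 2:26 PM on Aug 21.

2:26 PM on August 21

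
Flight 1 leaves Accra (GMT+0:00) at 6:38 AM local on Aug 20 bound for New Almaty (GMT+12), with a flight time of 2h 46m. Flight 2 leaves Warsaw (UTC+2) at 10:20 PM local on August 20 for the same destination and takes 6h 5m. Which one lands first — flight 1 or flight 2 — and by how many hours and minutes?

the first, by 17 hours 1 minute

Flight 1 departs at 6:38 AM UTC (Aug 20).
+2 hours 46 minutes → arrive 9:24 AM UTC on Aug 20.
Flight 2 in UTC: 10:20 PM − 2:00 = 8:20 PM on Aug 20.
+6 hours and 5 minutes → arrive 2:25 AM UTC on Aug 21.
Flight 1 lands earlier by 17 hours 1 minute.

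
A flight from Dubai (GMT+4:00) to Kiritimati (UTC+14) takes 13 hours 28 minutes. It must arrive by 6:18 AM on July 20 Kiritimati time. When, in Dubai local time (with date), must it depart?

Target arrival in UTC: 6:18 AM − 14:00 = 4:18 PM on Jul 19.
Subtract 13 hours 28 minutes → departure 2:50 AM UTC on Jul 19.
Dubai is UTC+4:00: 2:50 AM + 4:00 = 6:50 AM on Jul 19.

6:50 AM on July 19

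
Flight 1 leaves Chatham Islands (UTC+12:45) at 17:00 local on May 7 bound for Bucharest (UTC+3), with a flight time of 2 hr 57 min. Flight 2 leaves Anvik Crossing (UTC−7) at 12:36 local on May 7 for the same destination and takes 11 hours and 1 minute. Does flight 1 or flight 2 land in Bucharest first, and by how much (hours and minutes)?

the first, by 23 hours 25 minutes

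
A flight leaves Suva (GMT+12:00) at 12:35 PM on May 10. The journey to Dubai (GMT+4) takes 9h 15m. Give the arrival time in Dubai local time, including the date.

1:50 PM on May 10

Convert departure to UTC: 12:35 PM − 12:00 = 12:35 AM UTC on May 10.
Add 9 hours and 15 minutes travel time → 9:50 AM UTC.
Dubai is UTC+4:00, so local arrival = 9:50 AM + 4:00 = 1:50 PM on May 10.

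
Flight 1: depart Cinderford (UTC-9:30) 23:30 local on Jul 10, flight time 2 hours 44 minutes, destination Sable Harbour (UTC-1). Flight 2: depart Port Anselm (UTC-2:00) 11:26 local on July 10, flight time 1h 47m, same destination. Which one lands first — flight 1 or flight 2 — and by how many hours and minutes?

Flight 1 in UTC: 23:30 + 9:30 = 09:00 on Jul 11.
+2 hours 44 minutes → arrive 11:44 UTC on Jul 11.
Flight 2 in UTC: 11:26 + 2:00 = 13:26 on Jul 10.
+1 hour 47 minutes → arrive 15:13 UTC on Jul 10.
Flight 2 lands earlier by 20 hours 31 minutes.

the second, by 20 hours 31 minutes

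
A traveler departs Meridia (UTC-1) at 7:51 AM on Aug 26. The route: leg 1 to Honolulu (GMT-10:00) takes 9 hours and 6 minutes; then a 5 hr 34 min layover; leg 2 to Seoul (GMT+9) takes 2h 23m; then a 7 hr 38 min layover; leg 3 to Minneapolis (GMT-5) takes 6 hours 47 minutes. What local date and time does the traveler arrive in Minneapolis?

11:19 AM on Aug 27

Convert departure to UTC: 7:51 AM + 1:00 = 8:51 AM UTC on Aug 26.
Add 9 hours 6 minutes leg 1 → 5:57 PM UTC.
Add 5 hours and 34 minutes layover in Honolulu → 11:31 PM UTC.
Add 2 hours 23 minutes leg 2 → 1:54 AM UTC (Aug 27).
Add 7 hours 38 minutes layover in Seoul → 9:32 AM UTC.
Add 6 hours and 47 minutes leg 3 → 4:19 PM UTC.
Minneapolis is UTC−5:00, so local arrival = 4:19 PM − 5:00 = 11:19 AM on Aug 27.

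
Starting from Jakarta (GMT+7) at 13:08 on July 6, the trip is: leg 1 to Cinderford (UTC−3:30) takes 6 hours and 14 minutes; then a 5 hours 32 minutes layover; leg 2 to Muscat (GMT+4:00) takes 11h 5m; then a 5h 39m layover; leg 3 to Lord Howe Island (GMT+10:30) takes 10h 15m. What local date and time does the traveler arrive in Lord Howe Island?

07:23 on Jul 8

Convert departure to UTC: 13:08 − 7:00 = 06:08 UTC on Jul 6.
Add 6 hours 14 minutes leg 1 → 12:22 UTC.
Add 5 hours and 32 minutes layover in Cinderford → 17:54 UTC.
Add 11 hours 5 minutes leg 2 → 04:59 UTC (Jul 7).
Add 5 hours and 39 minutes layover in Muscat → 10:38 UTC.
Add 10 hours 15 minutes leg 3 → 20:53 UTC.
Lord Howe Island is UTC+10:30, so local arrival = 20:53 + 10:30 = 07:23 on Jul 8.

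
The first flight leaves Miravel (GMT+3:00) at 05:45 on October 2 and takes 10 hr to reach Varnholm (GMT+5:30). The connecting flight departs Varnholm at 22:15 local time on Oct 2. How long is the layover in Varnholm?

Convert departure to UTC: 05:45 − 3:00 = 02:45 UTC on Oct 2.
Add 10 hours flight time → 12:45 UTC.
Varnholm is UTC+5:30, so local arrival = 12:45 + 5:30 = 18:15 on Oct 2.
Layover = 22:15 − 18:15 = 4 hours.

4 hours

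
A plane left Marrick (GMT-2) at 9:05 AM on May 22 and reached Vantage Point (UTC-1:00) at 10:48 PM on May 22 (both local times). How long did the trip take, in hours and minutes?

Departure in UTC: 9:05 AM + 2:00 = 11:05 AM on May 22.
Arrival in UTC: 10:48 PM + 1:00 = 11:48 PM on May 22.
Elapsed = 11:48 PM − 11:05 AM = 12 hours 43 minutes.

12 hours 43 minutes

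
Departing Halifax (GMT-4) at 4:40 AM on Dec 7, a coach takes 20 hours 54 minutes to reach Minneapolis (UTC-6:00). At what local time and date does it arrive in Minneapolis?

11:34 PM on December 7

Convert departure to UTC: 4:40 AM + 4:00 = 8:40 AM UTC on Dec 7.
Add 20 hours and 54 minutes travel time → 5:34 AM UTC (Dec 8).
Minneapolis is UTC−6:00, so local arrival = 5:34 AM − 6:00 = 11:34 PM on Dec 7.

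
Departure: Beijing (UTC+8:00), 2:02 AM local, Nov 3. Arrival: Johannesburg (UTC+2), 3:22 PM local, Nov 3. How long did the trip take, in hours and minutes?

Departure in UTC: 2:02 AM − 8:00 = 6:02 PM on Nov 2.
Arrival in UTC: 3:22 PM − 2:00 = 1:22 PM on Nov 3.
Elapsed = 1:22 PM − 6:02 PM (+1 day) = 19 hours 20 minutes.

19 hours 20 minutes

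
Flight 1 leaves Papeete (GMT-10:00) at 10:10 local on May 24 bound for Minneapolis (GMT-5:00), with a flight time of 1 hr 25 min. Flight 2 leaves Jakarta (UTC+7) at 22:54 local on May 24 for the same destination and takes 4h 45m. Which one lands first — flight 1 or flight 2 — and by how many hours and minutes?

the second, by 56 minutes

Flight 1 in UTC: 10:10 + 10:00 = 20:10 on May 24.
+1 hour and 25 minutes → arrive 21:35 UTC on May 24.
Flight 2 in UTC: 22:54 − 7:00 = 15:54 on May 24.
+4 hours 45 minutes → arrive 20:39 UTC on May 24.
Flight 2 lands earlier by 56 minutes.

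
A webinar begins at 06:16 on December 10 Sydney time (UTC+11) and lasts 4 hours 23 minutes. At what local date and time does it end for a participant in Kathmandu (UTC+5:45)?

05:24 on Dec 10

Convert start to UTC: 06:16 − 11:00 = 19:16 UTC on Dec 9.
Add 4 hours 23 minutes duration → 23:39 UTC.
Kathmandu is UTC+5:45, so local end time = 23:39 + 5:45 = 05:24 on Dec 10.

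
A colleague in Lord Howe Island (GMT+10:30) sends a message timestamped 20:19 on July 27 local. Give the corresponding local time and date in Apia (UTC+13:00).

In UTC: 20:19 − 10:30 = 09:49 on Jul 27.
Apia is UTC+13:00: 09:49 + 13:00 = 22:49 on Jul 27.

22:49 on July 27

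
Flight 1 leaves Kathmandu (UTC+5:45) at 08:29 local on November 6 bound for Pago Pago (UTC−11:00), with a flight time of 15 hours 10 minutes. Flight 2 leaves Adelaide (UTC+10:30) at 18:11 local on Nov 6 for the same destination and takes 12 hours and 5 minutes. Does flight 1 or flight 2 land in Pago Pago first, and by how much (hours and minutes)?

the first, by 1 hour 52 minutes

Flight 1 in UTC: 08:29 − 5:45 = 02:44 on Nov 6.
+15 hours 10 minutes → arrive 17:54 UTC on Nov 6.
Flight 2 in UTC: 18:11 − 10:30 = 07:41 on Nov 6.
+12 hours and 5 minutes → arrive 19:46 UTC on Nov 6.
Flight 1 lands earlier by 1 hour 52 minutes.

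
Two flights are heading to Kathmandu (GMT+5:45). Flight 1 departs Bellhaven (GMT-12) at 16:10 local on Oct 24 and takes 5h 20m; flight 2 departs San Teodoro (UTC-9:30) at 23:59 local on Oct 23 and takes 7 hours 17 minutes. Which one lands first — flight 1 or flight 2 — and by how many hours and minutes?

the second, by 16 hours 44 minutes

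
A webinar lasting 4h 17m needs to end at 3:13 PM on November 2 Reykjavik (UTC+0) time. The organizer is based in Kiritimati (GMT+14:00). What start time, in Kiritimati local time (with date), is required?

Target end time is already UTC: 3:13 PM on Nov 2.
Subtract 4 hours 17 minutes → start 10:56 AM UTC on Nov 2.
Kiritimati is UTC+14:00: 10:56 AM + 14:00 = 12:56 AM on Nov 3.

12:56 AM on Nov 3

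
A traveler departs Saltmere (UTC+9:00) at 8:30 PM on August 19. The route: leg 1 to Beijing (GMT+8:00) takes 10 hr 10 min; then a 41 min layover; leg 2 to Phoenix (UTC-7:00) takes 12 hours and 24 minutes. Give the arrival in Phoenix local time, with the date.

Convert departure to UTC: 8:30 PM − 9:00 = 11:30 AM UTC on Aug 19.
Add 10 hours 10 minutes leg 1 → 9:40 PM UTC.
Add 41 minutes layover in Beijing → 10:21 PM UTC.
Add 12 hours 24 minutes leg 2 → 10:45 AM UTC (Aug 20).
Phoenix is UTC−7:00, so local arrival = 10:45 AM − 7:00 = 3:45 AM on Aug 20.

3:45 AM on Aug 20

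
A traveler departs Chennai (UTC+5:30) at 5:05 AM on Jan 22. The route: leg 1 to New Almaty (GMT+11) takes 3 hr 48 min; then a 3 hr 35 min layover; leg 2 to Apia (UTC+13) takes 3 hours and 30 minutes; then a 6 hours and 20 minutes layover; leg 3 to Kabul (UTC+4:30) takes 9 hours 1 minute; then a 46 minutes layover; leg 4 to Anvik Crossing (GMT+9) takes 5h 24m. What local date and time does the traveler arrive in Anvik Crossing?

Convert departure to UTC: 5:05 AM − 5:30 = 11:35 PM UTC on Jan 21.
Add 3 hours and 48 minutes leg 1 → 3:23 AM UTC (Jan 22).
Add 3 hours and 35 minutes layover in New Almaty → 6:58 AM UTC.
Add 3 hours 30 minutes leg 2 → 10:28 AM UTC.
Add 6 hours and 20 minutes layover in Apia → 4:48 PM UTC.
Add 9 hours 1 minute leg 3 → 1:49 AM UTC (Jan 23).
Add 46 minutes layover in Kabul → 2:35 AM UTC.
Add 5 hours 24 minutes leg 4 → 7:59 AM UTC.
Anvik Crossing is UTC+9:00, so local arrival = 7:59 AM + 9:00 = 4:59 PM on Jan 23.

4:59 PM on January 23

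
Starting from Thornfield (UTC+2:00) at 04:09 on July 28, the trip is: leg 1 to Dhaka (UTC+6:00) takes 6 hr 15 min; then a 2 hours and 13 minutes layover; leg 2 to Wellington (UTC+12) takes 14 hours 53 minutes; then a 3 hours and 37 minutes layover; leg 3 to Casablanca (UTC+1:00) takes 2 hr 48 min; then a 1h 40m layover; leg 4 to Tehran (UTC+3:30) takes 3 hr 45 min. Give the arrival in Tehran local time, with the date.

Convert departure to UTC: 04:09 − 2:00 = 02:09 UTC on Jul 28.
Add 6 hours 15 minutes leg 1 → 08:24 UTC.
Add 2 hours 13 minutes layover in Dhaka → 10:37 UTC.
Add 14 hours and 53 minutes leg 2 → 01:30 UTC (Jul 29).
Add 3 hours 37 minutes layover in Wellington → 05:07 UTC.
Add 2 hours and 48 minutes leg 3 → 07:55 UTC.
Add 1 hour 40 minutes layover in Casablanca → 09:35 UTC.
Add 3 hours and 45 minutes leg 4 → 13:20 UTC.
Tehran is UTC+3:30, so local arrival = 13:20 + 3:30 = 16:50 on Jul 29.

16:50 on Jul 29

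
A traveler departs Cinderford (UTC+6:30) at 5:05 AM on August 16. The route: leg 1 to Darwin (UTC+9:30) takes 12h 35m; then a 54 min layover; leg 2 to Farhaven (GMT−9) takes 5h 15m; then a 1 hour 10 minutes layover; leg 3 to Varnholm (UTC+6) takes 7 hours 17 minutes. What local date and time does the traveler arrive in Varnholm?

Convert departure to UTC: 5:05 AM − 6:30 = 10:35 PM UTC on Aug 15.
Add 12 hours 35 minutes leg 1 → 11:10 AM UTC (Aug 16).
Add 54 minutes layover in Darwin → 12:04 PM UTC.
Add 5 hours 15 minutes leg 2 → 5:19 PM UTC.
Add 1 hour 10 minutes layover in Farhaven → 6:29 PM UTC.
Add 7 hours 17 minutes leg 3 → 1:46 AM UTC (Aug 17).
Varnholm is UTC+6:00, so local arrival = 1:46 AM + 6:00 = 7:46 AM on Aug 17.

7:46 AM on August 17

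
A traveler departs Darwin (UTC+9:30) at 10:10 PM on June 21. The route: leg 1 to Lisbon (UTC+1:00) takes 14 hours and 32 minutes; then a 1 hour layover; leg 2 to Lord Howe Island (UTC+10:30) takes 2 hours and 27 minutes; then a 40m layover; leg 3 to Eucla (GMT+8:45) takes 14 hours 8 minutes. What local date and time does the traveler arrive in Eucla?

Convert departure to UTC: 10:10 PM − 9:30 = 12:40 PM UTC on Jun 21.
Add 14 hours and 32 minutes leg 1 → 3:12 AM UTC (Jun 22).
Add 1 hour layover in Lisbon → 4:12 AM UTC.
Add 2 hours and 27 minutes leg 2 → 6:39 AM UTC.
Add 40 minutes layover in Lord Howe Island → 7:19 AM UTC.
Add 14 hours 8 minutes leg 3 → 9:27 PM UTC.
Eucla is UTC+8:45, so local arrival = 9:27 PM + 8:45 = 6:12 AM on Jun 23.

6:12 AM on June 23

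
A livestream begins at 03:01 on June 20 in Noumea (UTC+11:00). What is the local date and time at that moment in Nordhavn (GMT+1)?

17:01 on June 19

In UTC: 03:01 − 11:00 = 16:01 on Jun 19.
Nordhavn is UTC+1:00: 16:01 + 1:00 = 17:01 on Jun 19.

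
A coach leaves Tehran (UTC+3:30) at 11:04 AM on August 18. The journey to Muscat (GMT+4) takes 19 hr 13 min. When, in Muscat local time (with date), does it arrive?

6:47 AM on August 19

Convert departure to UTC: 11:04 AM − 3:30 = 7:34 AM UTC on Aug 18.
Add 19 hours 13 minutes travel time → 2:47 AM UTC (Aug 19).
Muscat is UTC+4:00, so local arrival = 2:47 AM + 4:00 = 6:47 AM on Aug 19.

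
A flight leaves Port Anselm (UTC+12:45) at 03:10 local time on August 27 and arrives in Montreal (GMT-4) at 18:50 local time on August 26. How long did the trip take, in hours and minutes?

Montreal is 16:45 behind Port Anselm.
Clock-face elapsed time (ignoring zones) is −8 hours 20 minutes.
Actual elapsed = −8 hours 20 minutes + 16:45 = 8 hours 25 minutes.

8 hours 25 minutes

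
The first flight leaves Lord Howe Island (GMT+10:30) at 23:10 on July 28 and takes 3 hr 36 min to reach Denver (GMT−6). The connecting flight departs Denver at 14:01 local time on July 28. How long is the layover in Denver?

Convert departure to UTC: 23:10 − 10:30 = 12:40 UTC on Jul 28.
Add 3 hours and 36 minutes flight time → 16:16 UTC.
Denver is UTC−6:00, so local arrival = 16:16 − 6:00 = 10:16 on Jul 28.
Layover = 14:01 − 10:16 = 3 hours 45 minutes.

3 hours 45 minutes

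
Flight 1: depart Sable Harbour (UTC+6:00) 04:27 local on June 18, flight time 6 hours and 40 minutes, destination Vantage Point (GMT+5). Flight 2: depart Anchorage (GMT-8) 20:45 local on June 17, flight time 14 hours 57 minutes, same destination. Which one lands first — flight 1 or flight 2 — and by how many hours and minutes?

Flight 1 in UTC: 04:27 − 6:00 = 22:27 on Jun 17.
+6 hours and 40 minutes → arrive 05:07 UTC on Jun 18.
Flight 2 in UTC: 20:45 + 8:00 = 04:45 on Jun 18.
+14 hours 57 minutes → arrive 19:42 UTC on Jun 18.
Flight 1 lands earlier by 14 hours 35 minutes.

the first, by 14 hours 35 minutes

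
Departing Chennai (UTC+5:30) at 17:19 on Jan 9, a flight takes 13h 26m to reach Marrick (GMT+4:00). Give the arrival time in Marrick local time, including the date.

Marrick is 1:30 behind Chennai.
After 13 hours and 26 minutes it is 06:45 (Jan 10) in Chennai.
Shift by the zone difference: 06:45 − 1:30 = 05:15 on Jan 10 in Marrick.

05:15 on January 10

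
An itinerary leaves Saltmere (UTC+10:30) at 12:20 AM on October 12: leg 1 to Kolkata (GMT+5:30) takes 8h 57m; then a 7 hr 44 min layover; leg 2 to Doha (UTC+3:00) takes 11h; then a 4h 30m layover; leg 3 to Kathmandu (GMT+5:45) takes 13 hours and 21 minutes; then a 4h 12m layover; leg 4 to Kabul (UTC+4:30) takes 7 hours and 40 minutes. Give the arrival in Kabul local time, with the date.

Convert departure to UTC: 12:20 AM − 10:30 = 1:50 PM UTC on Oct 11.
Add 8 hours and 57 minutes leg 1 → 10:47 PM UTC.
Add 7 hours and 44 minutes layover in Kolkata → 6:31 AM UTC (Oct 12).
Add 11 hours leg 2 → 5:31 PM UTC.
Add 4 hours and 30 minutes layover in Doha → 10:01 PM UTC.
Add 13 hours 21 minutes leg 3 → 11:22 AM UTC (Oct 13).
Add 4 hours 12 minutes layover in Kathmandu → 3:34 PM UTC.
Add 7 hours 40 minutes leg 4 → 11:14 PM UTC.
Kabul is UTC+4:30, so local arrival = 11:14 PM + 4:30 = 3:44 AM on Oct 14.

3:44 AM on October 14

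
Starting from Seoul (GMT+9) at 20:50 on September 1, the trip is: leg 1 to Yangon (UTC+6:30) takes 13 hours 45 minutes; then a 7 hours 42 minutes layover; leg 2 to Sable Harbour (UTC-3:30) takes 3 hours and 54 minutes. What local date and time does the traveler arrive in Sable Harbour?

09:41 on September 2

Convert departure to UTC: 20:50 − 9:00 = 11:50 UTC on Sep 1.
Add 13 hours 45 minutes leg 1 → 01:35 UTC (Sep 2).
Add 7 hours and 42 minutes layover in Yangon → 09:17 UTC.
Add 3 hours and 54 minutes leg 2 → 13:11 UTC.
Sable Harbour is UTC−3:30, so local arrival = 13:11 − 3:30 = 09:41 on Sep 2.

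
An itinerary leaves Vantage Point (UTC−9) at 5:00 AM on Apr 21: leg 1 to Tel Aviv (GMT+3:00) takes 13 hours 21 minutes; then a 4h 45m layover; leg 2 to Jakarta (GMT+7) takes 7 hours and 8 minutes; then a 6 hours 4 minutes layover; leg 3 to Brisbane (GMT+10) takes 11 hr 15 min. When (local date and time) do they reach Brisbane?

Convert departure to UTC: 5:00 AM + 9:00 = 2:00 PM UTC on Apr 21.
Add 13 hours 21 minutes leg 1 → 3:21 AM UTC (Apr 22).
Add 4 hours 45 minutes layover in Tel Aviv → 8:06 AM UTC.
Add 7 hours 8 minutes leg 2 → 3:14 PM UTC.
Add 6 hours 4 minutes layover in Jakarta → 9:18 PM UTC.
Add 11 hours and 15 minutes leg 3 → 8:33 AM UTC (Apr 23).
Brisbane is UTC+10:00, so local arrival = 8:33 AM + 10:00 = 6:33 PM on Apr 23.

6:33 PM on April 23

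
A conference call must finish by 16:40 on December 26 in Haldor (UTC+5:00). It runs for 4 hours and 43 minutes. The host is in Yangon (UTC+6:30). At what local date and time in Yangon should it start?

Target end time in UTC: 16:40 − 5:00 = 11:40 on Dec 26.
Subtract 4 hours and 43 minutes → start 06:57 UTC on Dec 26.
Yangon is UTC+6:30: 06:57 + 6:30 = 13:27 on Dec 26.

13:27 on Dec 26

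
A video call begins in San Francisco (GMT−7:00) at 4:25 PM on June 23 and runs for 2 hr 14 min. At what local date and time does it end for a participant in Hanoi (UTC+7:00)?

Convert start to UTC: 4:25 PM + 7:00 = 11:25 PM UTC on Jun 23.
Add 2 hours 14 minutes duration → 1:39 AM UTC (Jun 24).
Hanoi is UTC+7:00, so local end time = 1:39 AM + 7:00 = 8:39 AM on Jun 24.

8:39 AM on June 24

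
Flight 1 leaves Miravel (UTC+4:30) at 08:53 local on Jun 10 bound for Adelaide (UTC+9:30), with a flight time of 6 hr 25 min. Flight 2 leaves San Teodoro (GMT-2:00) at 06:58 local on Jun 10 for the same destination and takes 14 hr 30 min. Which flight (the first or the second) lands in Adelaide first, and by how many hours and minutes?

Flight 1 in UTC: 08:53 − 4:30 = 04:23 on Jun 10.
+6 hours and 25 minutes → arrive 10:48 UTC on Jun 10.
Flight 2 in UTC: 06:58 + 2:00 = 08:58 on Jun 10.
+14 hours and 30 minutes → arrive 23:28 UTC on Jun 10.
Flight 1 lands earlier by 12 hours 40 minutes.

the first, by 12 hours 40 minutes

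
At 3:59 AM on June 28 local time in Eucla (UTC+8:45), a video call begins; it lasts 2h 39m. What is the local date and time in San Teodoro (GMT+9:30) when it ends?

Convert start to UTC: 3:59 AM − 8:45 = 7:14 PM UTC on Jun 27.
Add 2 hours and 39 minutes duration → 9:53 PM UTC.
San Teodoro is UTC+9:30, so local end time = 9:53 PM + 9:30 = 7:23 AM on Jun 28.

7:23 AM on June 28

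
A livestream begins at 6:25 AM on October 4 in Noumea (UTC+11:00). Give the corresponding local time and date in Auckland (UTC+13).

In UTC: 6:25 AM − 11:00 = 7:25 PM on Oct 3.
Auckland is UTC+13:00: 7:25 PM + 13:00 = 8:25 AM on Oct 4.

8:25 AM on October 4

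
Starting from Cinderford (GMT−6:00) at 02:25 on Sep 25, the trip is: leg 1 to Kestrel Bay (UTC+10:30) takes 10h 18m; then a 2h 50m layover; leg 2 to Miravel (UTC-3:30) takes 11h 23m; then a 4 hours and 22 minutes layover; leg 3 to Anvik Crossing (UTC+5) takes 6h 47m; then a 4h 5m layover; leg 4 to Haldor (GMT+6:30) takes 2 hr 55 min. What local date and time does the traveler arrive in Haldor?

09:35 on September 27

Convert departure to UTC: 02:25 + 6:00 = 08:25 UTC on Sep 25.
Add 10 hours and 18 minutes leg 1 → 18:43 UTC.
Add 2 hours 50 minutes layover in Kestrel Bay → 21:33 UTC.
Add 11 hours 23 minutes leg 2 → 08:56 UTC (Sep 26).
Add 4 hours and 22 minutes layover in Miravel → 13:18 UTC.
Add 6 hours 47 minutes leg 3 → 20:05 UTC.
Add 4 hours 5 minutes layover in Anvik Crossing → 00:10 UTC (Sep 27).
Add 2 hours 55 minutes leg 4 → 03:05 UTC.
Haldor is UTC+6:30, so local arrival = 03:05 + 6:30 = 09:35 on Sep 27.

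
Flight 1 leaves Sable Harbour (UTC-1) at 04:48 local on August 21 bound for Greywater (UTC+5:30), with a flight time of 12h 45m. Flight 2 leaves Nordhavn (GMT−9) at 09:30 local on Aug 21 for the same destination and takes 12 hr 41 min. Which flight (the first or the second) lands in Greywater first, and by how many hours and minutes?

the first, by 12 hours 38 minutes

Flight 1 in UTC: 04:48 + 1:00 = 05:48 on Aug 21.
+12 hours and 45 minutes → arrive 18:33 UTC on Aug 21.
Flight 2 in UTC: 09:30 + 9:00 = 18:30 on Aug 21.
+12 hours and 41 minutes → arrive 07:11 UTC on Aug 22.
Flight 1 lands earlier by 12 hours 38 minutes.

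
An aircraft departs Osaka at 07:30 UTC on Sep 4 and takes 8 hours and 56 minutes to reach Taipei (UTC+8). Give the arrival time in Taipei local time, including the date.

00:26 on September 5

Departure is given in UTC: 07:30 on Sep 4.
Add 8 hours and 56 minutes → 16:26 UTC.
Taipei is UTC+8:00: 16:26 + 8:00 = 00:26 on Sep 5.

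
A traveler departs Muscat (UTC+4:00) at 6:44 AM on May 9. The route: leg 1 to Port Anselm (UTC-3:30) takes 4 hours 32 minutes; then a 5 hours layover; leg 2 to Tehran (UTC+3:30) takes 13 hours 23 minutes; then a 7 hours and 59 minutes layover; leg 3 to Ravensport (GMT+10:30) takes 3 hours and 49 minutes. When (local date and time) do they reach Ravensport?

11:57 PM on May 10

Convert departure to UTC: 6:44 AM − 4:00 = 2:44 AM UTC on May 9.
Add 4 hours and 32 minutes leg 1 → 7:16 AM UTC.
Add 5 hours layover in Port Anselm → 12:16 PM UTC.
Add 13 hours 23 minutes leg 2 → 1:39 AM UTC (May 10).
Add 7 hours and 59 minutes layover in Tehran → 9:38 AM UTC.
Add 3 hours and 49 minutes leg 3 → 1:27 PM UTC.
Ravensport is UTC+10:30, so local arrival = 1:27 PM + 10:30 = 11:57 PM on May 10.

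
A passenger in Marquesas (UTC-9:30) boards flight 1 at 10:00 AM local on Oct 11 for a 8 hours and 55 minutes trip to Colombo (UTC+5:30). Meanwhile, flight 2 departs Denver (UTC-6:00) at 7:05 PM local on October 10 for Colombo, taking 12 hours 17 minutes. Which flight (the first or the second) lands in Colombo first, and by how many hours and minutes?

the second, by 15 hours 3 minutes

Flight 1 in UTC: 10:00 AM + 9:30 = 7:30 PM on Oct 11.
+8 hours 55 minutes → arrive 4:25 AM UTC on Oct 12.
Flight 2 in UTC: 7:05 PM + 6:00 = 1:05 AM on Oct 11.
+12 hours and 17 minutes → arrive 1:22 PM UTC on Oct 11.
Flight 2 lands earlier by 15 hours 3 minutes.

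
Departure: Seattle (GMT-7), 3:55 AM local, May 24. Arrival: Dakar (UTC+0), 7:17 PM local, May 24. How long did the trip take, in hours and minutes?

8 hours 22 minutes

Dakar is 7:00 ahead of Seattle.
Clock-face elapsed time (ignoring zones) is 15 hours 22 minutes.
Actual elapsed = 15 hours 22 minutes − 7:00 = 8 hours 22 minutes.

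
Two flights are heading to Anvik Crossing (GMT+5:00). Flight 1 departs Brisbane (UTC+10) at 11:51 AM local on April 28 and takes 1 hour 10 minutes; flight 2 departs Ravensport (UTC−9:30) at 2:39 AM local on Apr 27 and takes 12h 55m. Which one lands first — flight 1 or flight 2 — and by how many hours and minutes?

Flight 1 in UTC: 11:51 AM − 10:00 = 1:51 AM on Apr 28.
+1 hour and 10 minutes → arrive 3:01 AM UTC on Apr 28.
Flight 2 in UTC: 2:39 AM + 9:30 = 12:09 PM on Apr 27.
+12 hours and 55 minutes → arrive 1:04 AM UTC on Apr 28.
Flight 2 lands earlier by 1 hour 57 minutes.

the second, by 1 hour 57 minutes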